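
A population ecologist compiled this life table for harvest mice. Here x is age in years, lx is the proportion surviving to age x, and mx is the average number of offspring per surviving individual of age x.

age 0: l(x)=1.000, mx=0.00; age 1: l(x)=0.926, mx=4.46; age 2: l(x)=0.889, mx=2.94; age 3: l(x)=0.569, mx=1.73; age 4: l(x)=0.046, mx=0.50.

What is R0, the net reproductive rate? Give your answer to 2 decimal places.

lx·mx by age: 0, 4.12996, 2.61366, 0.98437, 0.023
R0 = Σ lx·mx = 7.75099 → 7.75

7.75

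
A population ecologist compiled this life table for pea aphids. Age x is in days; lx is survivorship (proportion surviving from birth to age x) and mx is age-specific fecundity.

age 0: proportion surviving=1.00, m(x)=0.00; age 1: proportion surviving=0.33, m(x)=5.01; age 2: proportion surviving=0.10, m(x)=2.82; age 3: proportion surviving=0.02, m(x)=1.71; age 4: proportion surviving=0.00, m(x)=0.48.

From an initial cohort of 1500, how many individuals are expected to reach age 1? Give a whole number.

495

Expected survivors = N0 · l_1 = 1500 × 0.33 = 495 → 495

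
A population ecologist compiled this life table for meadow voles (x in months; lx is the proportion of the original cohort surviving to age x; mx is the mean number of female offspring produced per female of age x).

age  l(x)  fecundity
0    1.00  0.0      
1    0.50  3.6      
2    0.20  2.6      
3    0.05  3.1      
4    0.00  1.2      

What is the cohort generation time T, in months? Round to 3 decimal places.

lx·mx: 0, 1.8, 0.52, 0.155, 0 → R0 = 2.475
x·lx·mx: 0, 1.8, 1.04, 0.465, 0 → Σ = 3.305
T = 3.305 / 2.475 = 1.335354… → 1.335

1.335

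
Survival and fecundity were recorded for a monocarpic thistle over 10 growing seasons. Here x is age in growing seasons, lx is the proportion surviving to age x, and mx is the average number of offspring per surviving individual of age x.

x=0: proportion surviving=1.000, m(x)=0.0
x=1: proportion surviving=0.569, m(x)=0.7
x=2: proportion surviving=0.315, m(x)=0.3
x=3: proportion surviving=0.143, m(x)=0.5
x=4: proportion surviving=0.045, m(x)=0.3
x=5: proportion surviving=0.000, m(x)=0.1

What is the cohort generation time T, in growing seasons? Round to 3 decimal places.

lx·mx: 0, 0.3983, 0.0945, 0.0715, 0.0135, 0 → R0 = 0.5778
x·lx·mx: 0, 0.3983, 0.189, 0.2145, 0.054, 0 → Σ = 0.8558
T = 0.8558 / 0.5778 = 1.481135… → 1.481

1.481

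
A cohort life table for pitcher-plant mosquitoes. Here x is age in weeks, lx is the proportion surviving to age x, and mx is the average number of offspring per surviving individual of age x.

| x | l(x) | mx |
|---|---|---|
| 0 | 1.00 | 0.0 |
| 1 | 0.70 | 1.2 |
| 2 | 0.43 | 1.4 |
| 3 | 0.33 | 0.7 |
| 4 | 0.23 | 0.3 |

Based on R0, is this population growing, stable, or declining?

R0 = Σ lx·mx = 0 + 0.84 + 0.602 + 0.231 + 0.069 = 1.742
R0 > 1, so the population is growing.

growing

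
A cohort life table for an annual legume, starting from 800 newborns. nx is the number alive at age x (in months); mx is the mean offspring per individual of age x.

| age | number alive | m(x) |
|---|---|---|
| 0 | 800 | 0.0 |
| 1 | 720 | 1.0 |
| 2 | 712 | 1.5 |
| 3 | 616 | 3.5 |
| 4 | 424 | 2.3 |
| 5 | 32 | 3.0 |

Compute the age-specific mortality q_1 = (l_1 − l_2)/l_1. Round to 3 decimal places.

lx = nx/n0 = nx/800: 1, 0.9, 0.89, 0.77, 0.53, 0.04
q_1 = (l_1 − l_2) / l_1 = (0.9 − 0.89) / 0.9
     = 0.01 / 0.9 = 0.011111… → 0.011

0.011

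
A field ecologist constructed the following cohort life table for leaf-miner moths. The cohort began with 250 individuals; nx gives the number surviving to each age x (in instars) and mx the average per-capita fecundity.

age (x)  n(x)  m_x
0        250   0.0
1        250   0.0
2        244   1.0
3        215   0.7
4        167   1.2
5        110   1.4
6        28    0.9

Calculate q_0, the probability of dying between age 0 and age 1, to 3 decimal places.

0.000

lx = nx/n0 = nx/250: 1, 1, 0.976, 0.86, 0.668, 0.44, 0.112
q_0 = (l_0 − l_1) / l_0 = (1 − 1) / 1
     = 0 / 1 = 0 → 0.000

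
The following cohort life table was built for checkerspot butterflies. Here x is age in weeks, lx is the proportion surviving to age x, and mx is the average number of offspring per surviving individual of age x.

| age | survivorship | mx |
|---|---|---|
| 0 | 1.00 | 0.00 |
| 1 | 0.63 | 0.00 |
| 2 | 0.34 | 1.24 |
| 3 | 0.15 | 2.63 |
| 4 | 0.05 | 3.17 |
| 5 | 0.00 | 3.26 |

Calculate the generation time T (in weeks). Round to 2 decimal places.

lx·mx: 0, 0, 0.4216, 0.3945, 0.1585, 0 → R0 = 0.9746
x·lx·mx: 0, 0, 0.8432, 1.1835, 0.634, 0 → Σ = 2.6607
T = 2.6607 / 0.9746 = 2.730043… → 2.73

2.73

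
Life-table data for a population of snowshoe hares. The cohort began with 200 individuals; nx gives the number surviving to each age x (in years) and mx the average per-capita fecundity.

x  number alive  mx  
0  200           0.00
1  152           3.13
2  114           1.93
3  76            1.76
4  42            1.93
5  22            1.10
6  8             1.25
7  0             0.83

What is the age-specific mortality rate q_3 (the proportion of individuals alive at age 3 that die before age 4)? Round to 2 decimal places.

lx = nx/n0 = nx/200: 1, 0.76, 0.57, 0.38, 0.21, 0.11, 0.04, 0
q_3 = (l_3 − l_4) / l_3 = (0.38 − 0.21) / 0.38
     = 0.17 / 0.38 = 0.447368… → 0.45

0.45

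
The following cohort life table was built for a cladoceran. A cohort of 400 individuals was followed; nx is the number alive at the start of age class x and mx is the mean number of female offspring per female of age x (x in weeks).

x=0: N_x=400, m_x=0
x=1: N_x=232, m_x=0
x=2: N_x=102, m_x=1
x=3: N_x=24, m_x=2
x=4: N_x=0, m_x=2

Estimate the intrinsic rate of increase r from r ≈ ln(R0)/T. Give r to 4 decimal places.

-0.4228

lx = nx/n0 = nx/400: 1, 0.58, 0.255, 0.06, 0
R0 = Σ lx·mx = 0 + 0 + 0.255 + 0.12 + 0 = 0.375
Σ x·lx·mx = 0.87; T = 0.87/0.375 = 2.32
r ≈ ln(R0)/T = ln(0.375)/2.32 = -0.422771… → -0.4228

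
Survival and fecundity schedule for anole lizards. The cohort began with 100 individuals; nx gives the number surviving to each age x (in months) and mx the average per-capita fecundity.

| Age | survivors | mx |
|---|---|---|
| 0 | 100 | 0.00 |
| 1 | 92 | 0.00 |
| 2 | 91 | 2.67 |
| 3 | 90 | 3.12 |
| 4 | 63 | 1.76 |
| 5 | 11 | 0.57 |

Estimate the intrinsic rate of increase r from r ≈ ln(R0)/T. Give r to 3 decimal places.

lx = nx/n0 = nx/100: 1, 0.92, 0.91, 0.9, 0.63, 0.11
R0 = Σ lx·mx = 0 + 0 + 2.4297 + 2.808 + 1.1088 + 0.0627 = 6.4092
Σ x·lx·mx = 18.0321; T = 18.0321/6.4092 = 2.81347…
r ≈ ln(R0)/T = ln(6.4092)/2.81347… = 0.6603… → 0.660

0.660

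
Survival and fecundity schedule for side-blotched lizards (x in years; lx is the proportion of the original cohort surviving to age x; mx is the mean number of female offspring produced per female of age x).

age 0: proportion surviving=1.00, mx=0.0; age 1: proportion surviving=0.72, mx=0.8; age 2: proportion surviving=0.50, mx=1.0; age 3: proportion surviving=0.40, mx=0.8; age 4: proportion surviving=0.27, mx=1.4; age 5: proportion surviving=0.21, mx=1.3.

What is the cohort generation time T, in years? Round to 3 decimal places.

lx·mx: 0, 0.576, 0.5, 0.32, 0.378, 0.273 → R0 = 2.047
x·lx·mx: 0, 0.576, 1, 0.96, 1.512, 1.365 → Σ = 5.413
T = 5.413 / 2.047 = 2.644358… → 2.644

2.644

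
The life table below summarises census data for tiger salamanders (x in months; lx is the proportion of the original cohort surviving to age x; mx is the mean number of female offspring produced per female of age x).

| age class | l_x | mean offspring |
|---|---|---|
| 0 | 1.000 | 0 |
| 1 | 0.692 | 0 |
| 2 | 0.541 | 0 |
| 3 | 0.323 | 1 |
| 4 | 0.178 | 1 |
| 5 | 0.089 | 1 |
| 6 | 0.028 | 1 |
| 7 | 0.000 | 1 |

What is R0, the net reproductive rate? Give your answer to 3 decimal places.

0.618

lx·mx by age: 0, 0, 0, 0.323, 0.178, 0.089, 0.028, 0
R0 = Σ lx·mx = 0.618 → 0.618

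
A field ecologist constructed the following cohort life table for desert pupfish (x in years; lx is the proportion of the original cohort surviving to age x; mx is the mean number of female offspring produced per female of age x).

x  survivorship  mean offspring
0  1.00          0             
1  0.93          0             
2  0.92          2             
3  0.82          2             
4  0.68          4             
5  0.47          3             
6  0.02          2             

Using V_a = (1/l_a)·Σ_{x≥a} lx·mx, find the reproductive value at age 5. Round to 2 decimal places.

3.09

lx·mx for x ≥ 5: 1.41, 0.04 → sum = 1.45
V_5 = 1.45 / l_5 = 1.45 / 0.47 = 3.085106… → 3.09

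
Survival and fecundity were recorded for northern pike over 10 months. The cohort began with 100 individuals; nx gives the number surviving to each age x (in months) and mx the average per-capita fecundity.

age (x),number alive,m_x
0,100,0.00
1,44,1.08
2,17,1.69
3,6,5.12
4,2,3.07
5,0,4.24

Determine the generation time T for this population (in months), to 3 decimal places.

lx = nx/n0 = nx/100: 1, 0.44, 0.17, 0.06, 0.02, 0
lx·mx: 0, 0.4752, 0.2873, 0.3072, 0.0614, 0 → R0 = 1.1311
x·lx·mx: 0, 0.4752, 0.5746, 0.9216, 0.2456, 0 → Σ = 2.217
T = 2.217 / 1.1311 = 1.960039… → 1.960

1.960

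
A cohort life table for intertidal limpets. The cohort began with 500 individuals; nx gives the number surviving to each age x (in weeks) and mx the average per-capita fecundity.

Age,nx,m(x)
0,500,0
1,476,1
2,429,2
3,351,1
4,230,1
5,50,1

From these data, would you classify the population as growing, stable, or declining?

growing

lx = nx/n0 = nx/500: 1, 0.952, 0.858, 0.702, 0.46, 0.1
R0 = Σ lx·mx = 0 + 0.952 + 1.716 + 0.702 + 0.46 + 0.1 = 3.93
R0 > 1, so the population is growing.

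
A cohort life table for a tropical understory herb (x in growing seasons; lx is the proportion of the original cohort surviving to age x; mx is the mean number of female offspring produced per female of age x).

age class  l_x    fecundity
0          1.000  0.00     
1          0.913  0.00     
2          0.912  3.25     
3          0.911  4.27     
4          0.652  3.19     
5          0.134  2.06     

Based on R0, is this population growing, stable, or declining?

R0 = Σ lx·mx = 0 + 0 + 2.964 + 3.88997 + 2.07988 + 0.27604 = 9.20989
R0 > 1, so the population is growing.

growing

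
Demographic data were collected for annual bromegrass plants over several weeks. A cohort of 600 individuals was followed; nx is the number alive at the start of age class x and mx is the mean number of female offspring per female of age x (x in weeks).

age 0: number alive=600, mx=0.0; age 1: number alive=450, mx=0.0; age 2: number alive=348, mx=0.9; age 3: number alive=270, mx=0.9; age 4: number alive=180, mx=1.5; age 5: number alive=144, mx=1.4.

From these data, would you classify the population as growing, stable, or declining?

lx = nx/n0 = nx/600: 1, 0.75, 0.58, 0.45, 0.3, 0.24
R0 = Σ lx·mx = 0 + 0 + 0.522 + 0.405 + 0.45 + 0.336 = 1.713
R0 > 1, so the population is growing.

growing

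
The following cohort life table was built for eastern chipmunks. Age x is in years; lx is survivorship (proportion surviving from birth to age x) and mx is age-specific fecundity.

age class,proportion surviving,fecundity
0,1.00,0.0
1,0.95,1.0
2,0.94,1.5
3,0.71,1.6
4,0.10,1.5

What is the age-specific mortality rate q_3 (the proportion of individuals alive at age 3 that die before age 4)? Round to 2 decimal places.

q_3 = (l_3 − l_4) / l_3 = (0.71 − 0.1) / 0.71
     = 0.61 / 0.71 = 0.859155… → 0.86

0.86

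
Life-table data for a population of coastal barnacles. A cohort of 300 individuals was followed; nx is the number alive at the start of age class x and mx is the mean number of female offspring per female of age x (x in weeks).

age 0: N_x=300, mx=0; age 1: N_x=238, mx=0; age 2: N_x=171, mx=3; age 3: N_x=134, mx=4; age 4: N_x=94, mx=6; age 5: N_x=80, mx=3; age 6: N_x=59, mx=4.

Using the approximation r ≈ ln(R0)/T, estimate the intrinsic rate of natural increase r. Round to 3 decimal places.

0.540

lx = nx/n0 = nx/300: 1, 0.79333…, 0.57, 0.44667…, 0.31333…, 0.26667…, 0.19667…
R0 = Σ lx·mx = 0 + 0 + 1.71 + 1.78667… + 1.88… + 0.8… + 0.78667… = 6.963333…
Σ x·lx·mx = 25.02…; T = 25.02…/6.963333… = 3.59311…
r ≈ ln(R0)/T = ln(6.963333…)/3.59311… = 0.54011… → 0.540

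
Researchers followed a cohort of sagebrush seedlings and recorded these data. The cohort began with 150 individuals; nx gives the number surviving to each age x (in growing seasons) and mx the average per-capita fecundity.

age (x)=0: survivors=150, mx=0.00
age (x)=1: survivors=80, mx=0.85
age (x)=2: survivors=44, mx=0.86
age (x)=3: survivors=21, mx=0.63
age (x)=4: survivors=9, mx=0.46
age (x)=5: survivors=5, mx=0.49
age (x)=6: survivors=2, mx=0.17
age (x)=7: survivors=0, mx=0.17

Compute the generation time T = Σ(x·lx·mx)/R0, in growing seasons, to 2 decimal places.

lx = nx/n0 = nx/150: 1, 0.53333…, 0.29333…, 0.14, 0.06, 0.03333…, 0.01333…, 0
lx·mx: 0, 0.453333…, 0.252267…, 0.0882, 0.0276, 0.016333…, 0.002267…, 0 → R0 = 0.84…
x·lx·mx: 0, 0.453333…, 0.504533…, 0.2646, 0.1104, 0.081667…, 0.0136…, 0 → Σ = 1.428133…
T = 1.428133… / 0.84… = 1.700159… → 1.70

1.70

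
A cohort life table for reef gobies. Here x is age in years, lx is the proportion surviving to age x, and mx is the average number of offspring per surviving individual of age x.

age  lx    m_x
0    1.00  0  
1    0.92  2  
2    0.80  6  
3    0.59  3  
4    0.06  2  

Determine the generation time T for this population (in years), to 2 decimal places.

2.02

lx·mx: 0, 1.84, 4.8, 1.77, 0.12 → R0 = 8.53
x·lx·mx: 0, 1.84, 9.6, 5.31, 0.48 → Σ = 17.23
T = 17.23 / 8.53 = 2.01993… → 2.02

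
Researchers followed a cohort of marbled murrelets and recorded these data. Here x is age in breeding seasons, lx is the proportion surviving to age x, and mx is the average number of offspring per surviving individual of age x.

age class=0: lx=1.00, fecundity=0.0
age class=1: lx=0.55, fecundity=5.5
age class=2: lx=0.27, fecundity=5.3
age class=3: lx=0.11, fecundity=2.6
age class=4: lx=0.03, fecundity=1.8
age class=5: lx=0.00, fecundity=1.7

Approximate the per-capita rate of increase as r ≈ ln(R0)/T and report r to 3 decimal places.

1.080

R0 = Σ lx·mx = 0 + 3.025 + 1.431 + 0.286 + 0.054 + 0 = 4.796
Σ x·lx·mx = 6.961; T = 6.961/4.796 = 1.45142…
r ≈ ln(R0)/T = ln(4.796)/1.45142… = 1.08017… → 1.080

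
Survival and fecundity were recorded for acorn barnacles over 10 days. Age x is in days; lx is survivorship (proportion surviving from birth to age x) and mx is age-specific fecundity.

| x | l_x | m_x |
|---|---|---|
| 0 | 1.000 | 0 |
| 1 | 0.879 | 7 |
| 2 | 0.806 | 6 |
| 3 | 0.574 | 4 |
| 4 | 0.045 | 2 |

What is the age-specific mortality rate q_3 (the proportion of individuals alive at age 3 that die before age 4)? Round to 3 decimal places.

0.922

q_3 = (l_3 − l_4) / l_3 = (0.574 − 0.045) / 0.574
     = 0.529 / 0.574 = 0.921603… → 0.922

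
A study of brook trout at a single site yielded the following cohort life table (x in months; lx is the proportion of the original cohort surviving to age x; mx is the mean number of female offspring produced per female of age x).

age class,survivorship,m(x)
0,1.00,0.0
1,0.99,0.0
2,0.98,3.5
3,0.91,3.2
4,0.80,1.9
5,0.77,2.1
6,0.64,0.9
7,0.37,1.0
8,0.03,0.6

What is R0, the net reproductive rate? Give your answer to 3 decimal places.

lx·mx by age: 0, 0, 3.43, 2.912, 1.52, 1.617, 0.576, 0.37, 0.018
R0 = Σ lx·mx = 10.443 → 10.443

10.443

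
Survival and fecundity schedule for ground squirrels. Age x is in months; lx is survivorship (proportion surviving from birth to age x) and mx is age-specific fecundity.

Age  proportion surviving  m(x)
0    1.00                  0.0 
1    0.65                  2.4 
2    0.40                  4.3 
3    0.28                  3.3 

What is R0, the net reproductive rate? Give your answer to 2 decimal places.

lx·mx by age: 0, 1.56, 1.72, 0.924
R0 = Σ lx·mx = 4.204 → 4.20

4.20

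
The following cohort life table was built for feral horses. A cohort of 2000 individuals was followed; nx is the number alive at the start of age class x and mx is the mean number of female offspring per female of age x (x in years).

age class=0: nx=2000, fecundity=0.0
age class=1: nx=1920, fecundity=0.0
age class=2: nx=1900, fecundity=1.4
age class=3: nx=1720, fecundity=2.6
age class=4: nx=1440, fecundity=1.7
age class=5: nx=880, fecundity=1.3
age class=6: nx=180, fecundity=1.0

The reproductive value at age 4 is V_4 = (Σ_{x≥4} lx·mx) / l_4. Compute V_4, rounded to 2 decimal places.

lx = nx/n0 = nx/2000: 1, 0.96, 0.95, 0.86, 0.72, 0.44, 0.09
lx·mx for x ≥ 4: 1.224, 0.572, 0.09 → sum = 1.886
V_4 = 1.886 / l_4 = 1.886 / 0.72 = 2.619444… → 2.62

2.62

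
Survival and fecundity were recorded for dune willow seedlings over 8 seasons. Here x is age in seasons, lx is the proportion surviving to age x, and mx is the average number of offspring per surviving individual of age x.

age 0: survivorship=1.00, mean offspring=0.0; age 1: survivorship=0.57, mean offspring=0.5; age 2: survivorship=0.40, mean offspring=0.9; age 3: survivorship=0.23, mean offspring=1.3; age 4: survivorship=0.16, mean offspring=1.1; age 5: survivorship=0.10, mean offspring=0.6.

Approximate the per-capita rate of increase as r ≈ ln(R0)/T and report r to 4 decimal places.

R0 = Σ lx·mx = 0 + 0.285 + 0.36 + 0.299 + 0.176 + 0.06 = 1.18
Σ x·lx·mx = 2.906; T = 2.906/1.18 = 2.46271…
r ≈ ln(R0)/T = ln(1.18)/2.46271… = 0.067208… → 0.0672

0.0672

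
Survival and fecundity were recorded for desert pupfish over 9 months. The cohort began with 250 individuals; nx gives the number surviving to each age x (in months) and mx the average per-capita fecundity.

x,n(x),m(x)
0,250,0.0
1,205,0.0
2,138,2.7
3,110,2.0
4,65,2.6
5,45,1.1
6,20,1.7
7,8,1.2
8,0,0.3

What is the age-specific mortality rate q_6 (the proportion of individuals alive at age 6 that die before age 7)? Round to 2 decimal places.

0.60

lx = nx/n0 = nx/250: 1, 0.82, 0.552, 0.44, 0.26, 0.18, 0.08, 0.032, 0
q_6 = (l_6 − l_7) / l_6 = (0.08 − 0.032) / 0.08
     = 0.048 / 0.08 = 0.6 → 0.60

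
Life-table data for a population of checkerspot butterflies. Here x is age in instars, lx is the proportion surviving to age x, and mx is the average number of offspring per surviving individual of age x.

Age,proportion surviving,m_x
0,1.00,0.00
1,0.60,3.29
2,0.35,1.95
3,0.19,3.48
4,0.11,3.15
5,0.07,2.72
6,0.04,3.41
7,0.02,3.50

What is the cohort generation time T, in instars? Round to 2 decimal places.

lx·mx: 0, 1.974, 0.6825, 0.6612, 0.3465, 0.1904, 0.1364, 0.07 → R0 = 4.061
x·lx·mx: 0, 1.974, 1.365, 1.9836, 1.386, 0.952, 0.8184, 0.49 → Σ = 8.969
T = 8.969 / 4.061 = 2.208569… → 2.21

2.21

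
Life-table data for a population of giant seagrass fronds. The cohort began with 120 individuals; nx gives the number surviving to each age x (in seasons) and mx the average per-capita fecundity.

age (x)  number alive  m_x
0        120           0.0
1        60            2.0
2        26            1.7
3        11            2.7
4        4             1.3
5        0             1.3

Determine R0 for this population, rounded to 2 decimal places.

lx = nx/n0 = nx/120: 1, 0.5, 0.21667…, 0.09167…, 0.03333…, 0
lx·mx by age: 0, 1, 0.368333…, 0.2475…, 0.043333…, 0
R0 = Σ lx·mx = 1.659167… → 1.66

1.66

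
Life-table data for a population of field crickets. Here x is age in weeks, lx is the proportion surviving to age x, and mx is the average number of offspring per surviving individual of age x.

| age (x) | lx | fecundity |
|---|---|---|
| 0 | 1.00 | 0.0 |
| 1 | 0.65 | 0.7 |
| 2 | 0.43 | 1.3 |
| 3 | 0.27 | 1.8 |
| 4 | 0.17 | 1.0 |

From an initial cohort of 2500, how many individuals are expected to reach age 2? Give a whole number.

Expected survivors = N0 · l_2 = 2500 × 0.43 = 1075 → 1075

1075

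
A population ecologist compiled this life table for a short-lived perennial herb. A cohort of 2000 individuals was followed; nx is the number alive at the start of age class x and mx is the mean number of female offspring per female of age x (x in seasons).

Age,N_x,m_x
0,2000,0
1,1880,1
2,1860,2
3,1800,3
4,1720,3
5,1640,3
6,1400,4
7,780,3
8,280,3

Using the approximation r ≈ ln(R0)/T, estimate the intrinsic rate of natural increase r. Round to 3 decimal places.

lx = nx/n0 = nx/2000: 1, 0.94, 0.93, 0.9, 0.86, 0.82, 0.7, 0.39, 0.14
R0 = Σ lx·mx = 0 + 0.94 + 1.86 + 2.7 + 2.58 + 2.46 + 2.8 + 1.17 + 0.42 = 14.93
Σ x·lx·mx = 63.73; T = 63.73/14.93 = 4.26859…
r ≈ ln(R0)/T = ln(14.93)/4.26859… = 0.63332… → 0.633

0.633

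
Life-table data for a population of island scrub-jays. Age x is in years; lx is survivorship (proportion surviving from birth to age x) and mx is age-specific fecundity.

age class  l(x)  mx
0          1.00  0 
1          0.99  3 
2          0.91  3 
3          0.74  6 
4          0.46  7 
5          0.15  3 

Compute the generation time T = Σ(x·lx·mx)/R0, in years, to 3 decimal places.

2.671

lx·mx: 0, 2.97, 2.73, 4.44, 3.22, 0.45 → R0 = 13.81
x·lx·mx: 0, 2.97, 5.46, 13.32, 12.88, 2.25 → Σ = 36.88
T = 36.88 / 13.81 = 2.670529… → 2.671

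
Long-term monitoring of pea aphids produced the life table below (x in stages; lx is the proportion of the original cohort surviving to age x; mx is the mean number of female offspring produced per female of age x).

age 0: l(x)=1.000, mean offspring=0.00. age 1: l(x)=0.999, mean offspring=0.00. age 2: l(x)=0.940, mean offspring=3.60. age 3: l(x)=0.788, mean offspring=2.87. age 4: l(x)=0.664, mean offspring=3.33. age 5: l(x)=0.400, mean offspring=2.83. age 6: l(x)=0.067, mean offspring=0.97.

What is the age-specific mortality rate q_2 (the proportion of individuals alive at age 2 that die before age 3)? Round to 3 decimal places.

0.162

q_2 = (l_2 − l_3) / l_2 = (0.94 − 0.788) / 0.94
     = 0.152 / 0.94 = 0.161702… → 0.162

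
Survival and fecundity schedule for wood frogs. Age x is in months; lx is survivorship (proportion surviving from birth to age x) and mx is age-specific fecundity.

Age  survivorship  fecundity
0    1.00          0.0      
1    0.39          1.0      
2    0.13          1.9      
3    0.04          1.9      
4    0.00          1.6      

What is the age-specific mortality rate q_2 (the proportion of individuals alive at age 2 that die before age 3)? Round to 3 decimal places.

q_2 = (l_2 − l_3) / l_2 = (0.13 − 0.04) / 0.13
     = 0.09 / 0.13 = 0.692308… → 0.692

0.692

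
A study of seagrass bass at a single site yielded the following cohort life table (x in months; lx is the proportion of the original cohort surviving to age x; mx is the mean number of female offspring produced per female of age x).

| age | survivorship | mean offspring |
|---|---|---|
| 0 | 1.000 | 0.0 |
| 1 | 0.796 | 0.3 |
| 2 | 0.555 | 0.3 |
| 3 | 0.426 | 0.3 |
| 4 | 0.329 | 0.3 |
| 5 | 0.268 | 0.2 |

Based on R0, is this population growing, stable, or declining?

declining

R0 = Σ lx·mx = 0 + 0.2388 + 0.1665 + 0.1278 + 0.0987 + 0.0536 = 0.6854
R0 < 1, so the population is declining.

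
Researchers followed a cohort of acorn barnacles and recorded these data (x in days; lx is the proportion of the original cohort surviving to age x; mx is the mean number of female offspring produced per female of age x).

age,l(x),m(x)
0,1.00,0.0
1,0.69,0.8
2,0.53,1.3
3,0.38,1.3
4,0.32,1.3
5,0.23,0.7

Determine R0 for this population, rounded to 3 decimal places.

2.312

lx·mx by age: 0, 0.552, 0.689, 0.494, 0.416, 0.161
R0 = Σ lx·mx = 2.312 → 2.312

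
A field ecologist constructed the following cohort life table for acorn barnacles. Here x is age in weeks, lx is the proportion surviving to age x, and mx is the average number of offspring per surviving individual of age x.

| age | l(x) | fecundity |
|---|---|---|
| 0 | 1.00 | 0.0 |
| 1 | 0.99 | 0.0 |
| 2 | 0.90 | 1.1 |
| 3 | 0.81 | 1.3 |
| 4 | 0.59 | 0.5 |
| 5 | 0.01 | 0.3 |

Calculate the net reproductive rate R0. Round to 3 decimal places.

2.341

lx·mx by age: 0, 0, 0.99, 1.053, 0.295, 0.003
R0 = Σ lx·mx = 2.341 → 2.341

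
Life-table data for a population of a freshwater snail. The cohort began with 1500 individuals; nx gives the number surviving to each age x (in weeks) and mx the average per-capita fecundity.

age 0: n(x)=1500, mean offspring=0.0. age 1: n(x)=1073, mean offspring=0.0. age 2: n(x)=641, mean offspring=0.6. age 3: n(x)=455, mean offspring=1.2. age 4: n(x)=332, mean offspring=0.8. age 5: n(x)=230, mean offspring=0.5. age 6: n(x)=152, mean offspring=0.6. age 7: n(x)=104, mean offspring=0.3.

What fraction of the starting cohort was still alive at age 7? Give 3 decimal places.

0.069

l_7 = n_7/n_0 = 104/1500 = 0.069333… → 0.069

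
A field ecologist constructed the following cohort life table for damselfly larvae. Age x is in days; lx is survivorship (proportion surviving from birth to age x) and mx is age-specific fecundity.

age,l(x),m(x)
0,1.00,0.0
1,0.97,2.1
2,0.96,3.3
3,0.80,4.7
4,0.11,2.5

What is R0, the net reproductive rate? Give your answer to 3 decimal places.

lx·mx by age: 0, 2.037, 3.168, 3.76, 0.275
R0 = Σ lx·mx = 9.24 → 9.240

9.240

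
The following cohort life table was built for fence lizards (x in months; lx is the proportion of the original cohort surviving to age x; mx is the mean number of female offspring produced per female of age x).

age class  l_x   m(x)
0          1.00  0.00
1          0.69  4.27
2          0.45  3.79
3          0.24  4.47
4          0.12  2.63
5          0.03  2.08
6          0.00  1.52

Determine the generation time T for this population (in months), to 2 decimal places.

1.83

lx·mx: 0, 2.9463, 1.7055, 1.0728, 0.3156, 0.0624, 0 → R0 = 6.1026
x·lx·mx: 0, 2.9463, 3.411, 3.2184, 1.2624, 0.312, 0 → Σ = 11.1501
T = 11.1501 / 6.1026 = 1.827106… → 1.83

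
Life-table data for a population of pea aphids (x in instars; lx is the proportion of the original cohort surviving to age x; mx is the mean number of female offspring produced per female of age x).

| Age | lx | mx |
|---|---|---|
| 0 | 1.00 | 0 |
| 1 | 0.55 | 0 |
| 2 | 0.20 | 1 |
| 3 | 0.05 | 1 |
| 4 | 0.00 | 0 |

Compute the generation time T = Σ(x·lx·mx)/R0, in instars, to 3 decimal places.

2.200

lx·mx: 0, 0, 0.2, 0.05, 0 → R0 = 0.25
x·lx·mx: 0, 0, 0.4, 0.15, 0 → Σ = 0.55
T = 0.55 / 0.25 = 2.2 → 2.200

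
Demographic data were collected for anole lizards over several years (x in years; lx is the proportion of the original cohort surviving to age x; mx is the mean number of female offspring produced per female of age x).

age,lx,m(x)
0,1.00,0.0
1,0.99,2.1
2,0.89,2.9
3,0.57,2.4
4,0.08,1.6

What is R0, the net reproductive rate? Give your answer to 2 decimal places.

6.16

lx·mx by age: 0, 2.079, 2.581, 1.368, 0.128
R0 = Σ lx·mx = 6.156 → 6.16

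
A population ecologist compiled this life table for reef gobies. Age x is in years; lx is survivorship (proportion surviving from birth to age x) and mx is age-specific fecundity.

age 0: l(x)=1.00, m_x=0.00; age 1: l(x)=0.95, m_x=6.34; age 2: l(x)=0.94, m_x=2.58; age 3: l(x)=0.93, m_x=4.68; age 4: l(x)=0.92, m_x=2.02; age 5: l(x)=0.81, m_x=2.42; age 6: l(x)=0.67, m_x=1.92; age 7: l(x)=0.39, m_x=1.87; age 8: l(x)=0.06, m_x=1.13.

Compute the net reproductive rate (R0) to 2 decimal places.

lx·mx by age: 0, 6.023, 2.4252, 4.3524, 1.8584, 1.9602, 1.2864, 0.7293, 0.0678
R0 = Σ lx·mx = 18.7027 → 18.70

18.70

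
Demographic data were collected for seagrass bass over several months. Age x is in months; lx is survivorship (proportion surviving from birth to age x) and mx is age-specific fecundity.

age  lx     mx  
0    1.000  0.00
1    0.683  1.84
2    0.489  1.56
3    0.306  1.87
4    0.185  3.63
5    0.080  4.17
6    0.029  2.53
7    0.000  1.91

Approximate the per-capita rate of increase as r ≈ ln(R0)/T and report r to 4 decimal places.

0.5135

R0 = Σ lx·mx = 0 + 1.25672 + 0.76284 + 0.57222 + 0.67155 + 0.3336 + 0.07337 + 0 = 3.6703
Σ x·lx·mx = 9.29348; T = 9.29348/3.6703 = 2.53208…
r ≈ ln(R0)/T = ln(3.6703)/2.53208… = 0.513521… → 0.5135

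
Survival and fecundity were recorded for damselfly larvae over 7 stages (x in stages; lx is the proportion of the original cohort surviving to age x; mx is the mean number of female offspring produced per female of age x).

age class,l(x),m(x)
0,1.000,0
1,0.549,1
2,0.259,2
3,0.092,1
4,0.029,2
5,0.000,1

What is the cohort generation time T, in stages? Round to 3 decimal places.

lx·mx: 0, 0.549, 0.518, 0.092, 0.058, 0 → R0 = 1.217
x·lx·mx: 0, 0.549, 1.036, 0.276, 0.232, 0 → Σ = 2.093
T = 2.093 / 1.217 = 1.719803… → 1.720

1.720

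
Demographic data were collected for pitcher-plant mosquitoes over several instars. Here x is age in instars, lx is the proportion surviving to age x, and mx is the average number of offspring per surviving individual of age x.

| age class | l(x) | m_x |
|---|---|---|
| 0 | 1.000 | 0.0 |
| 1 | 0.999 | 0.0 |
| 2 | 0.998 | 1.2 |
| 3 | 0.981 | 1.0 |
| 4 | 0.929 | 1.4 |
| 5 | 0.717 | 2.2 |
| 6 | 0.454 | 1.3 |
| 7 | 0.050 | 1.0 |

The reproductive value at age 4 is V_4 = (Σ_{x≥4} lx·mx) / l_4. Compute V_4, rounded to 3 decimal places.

lx·mx for x ≥ 4: 1.3006, 1.5774, 0.5902, 0.05 → sum = 3.5182
V_4 = 3.5182 / l_4 = 3.5182 / 0.929 = 3.787083… → 3.787

3.787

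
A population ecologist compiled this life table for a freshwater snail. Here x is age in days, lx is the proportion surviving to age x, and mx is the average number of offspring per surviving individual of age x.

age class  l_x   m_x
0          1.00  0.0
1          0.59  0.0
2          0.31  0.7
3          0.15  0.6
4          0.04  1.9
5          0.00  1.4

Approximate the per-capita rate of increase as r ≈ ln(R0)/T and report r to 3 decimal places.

-0.365

R0 = Σ lx·mx = 0 + 0 + 0.217 + 0.09 + 0.076 + 0 = 0.383
Σ x·lx·mx = 1.008; T = 1.008/0.383 = 2.63185…
r ≈ ln(R0)/T = ln(0.383)/2.63185… = -0.36466… → -0.365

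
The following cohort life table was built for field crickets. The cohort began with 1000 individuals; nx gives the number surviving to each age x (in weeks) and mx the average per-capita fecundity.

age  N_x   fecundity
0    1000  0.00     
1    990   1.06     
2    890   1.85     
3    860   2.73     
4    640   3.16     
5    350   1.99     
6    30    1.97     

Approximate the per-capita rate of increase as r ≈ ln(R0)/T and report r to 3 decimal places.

0.690

lx = nx/n0 = nx/1000: 1, 0.99, 0.89, 0.86, 0.64, 0.35, 0.03
R0 = Σ lx·mx = 0 + 1.0494 + 1.6465 + 2.3478 + 2.0224 + 0.6965 + 0.0591 = 7.8217
Σ x·lx·mx = 23.3125; T = 23.3125/7.8217 = 2.98049…
r ≈ ln(R0)/T = ln(7.8217)/2.98049… = 0.69012… → 0.690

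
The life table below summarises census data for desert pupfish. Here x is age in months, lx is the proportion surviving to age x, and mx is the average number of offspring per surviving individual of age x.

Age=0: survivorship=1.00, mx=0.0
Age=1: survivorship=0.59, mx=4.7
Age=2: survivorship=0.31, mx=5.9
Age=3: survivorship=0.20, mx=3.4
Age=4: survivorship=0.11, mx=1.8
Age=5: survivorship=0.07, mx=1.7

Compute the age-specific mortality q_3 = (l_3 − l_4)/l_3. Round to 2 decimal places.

0.45

q_3 = (l_3 − l_4) / l_3 = (0.2 − 0.11) / 0.2
     = 0.09 / 0.2 = 0.45 → 0.45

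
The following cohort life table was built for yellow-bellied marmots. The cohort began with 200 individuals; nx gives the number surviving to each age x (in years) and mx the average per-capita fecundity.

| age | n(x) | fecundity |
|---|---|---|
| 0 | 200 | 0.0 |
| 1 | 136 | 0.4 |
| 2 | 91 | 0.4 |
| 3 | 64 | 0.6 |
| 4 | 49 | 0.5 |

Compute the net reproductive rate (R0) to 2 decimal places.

0.77

lx = nx/n0 = nx/200: 1, 0.68, 0.455, 0.32, 0.245
lx·mx by age: 0, 0.272, 0.182, 0.192, 0.1225
R0 = Σ lx·mx = 0.7685 → 0.77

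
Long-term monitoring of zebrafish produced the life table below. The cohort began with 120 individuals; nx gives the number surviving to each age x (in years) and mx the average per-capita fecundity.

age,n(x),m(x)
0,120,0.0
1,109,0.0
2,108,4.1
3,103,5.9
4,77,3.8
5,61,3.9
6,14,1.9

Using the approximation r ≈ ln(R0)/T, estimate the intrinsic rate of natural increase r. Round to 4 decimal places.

0.7979

lx = nx/n0 = nx/120: 1, 0.90833…, 0.9, 0.85833…, 0.64167…, 0.50833…, 0.11667…
R0 = Σ lx·mx = 0 + 0 + 3.69 + 5.06417… + 2.43833… + 1.9825… + 0.22167… = 13.396667…
Σ x·lx·mx = 43.568333…; T = 43.568333…/13.396667… = 3.25218…
r ≈ ln(R0)/T = ln(13.396667…)/3.25218… = 0.797929… → 0.7979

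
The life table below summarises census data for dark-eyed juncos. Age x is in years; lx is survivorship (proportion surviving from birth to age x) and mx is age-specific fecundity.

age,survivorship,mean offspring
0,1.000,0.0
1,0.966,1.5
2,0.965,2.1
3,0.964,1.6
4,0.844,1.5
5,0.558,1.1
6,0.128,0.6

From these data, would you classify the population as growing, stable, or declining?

R0 = Σ lx·mx = 0 + 1.449 + 2.0265 + 1.5424 + 1.266 + 0.6138 + 0.0768 = 6.9745
R0 > 1, so the population is growing.

growing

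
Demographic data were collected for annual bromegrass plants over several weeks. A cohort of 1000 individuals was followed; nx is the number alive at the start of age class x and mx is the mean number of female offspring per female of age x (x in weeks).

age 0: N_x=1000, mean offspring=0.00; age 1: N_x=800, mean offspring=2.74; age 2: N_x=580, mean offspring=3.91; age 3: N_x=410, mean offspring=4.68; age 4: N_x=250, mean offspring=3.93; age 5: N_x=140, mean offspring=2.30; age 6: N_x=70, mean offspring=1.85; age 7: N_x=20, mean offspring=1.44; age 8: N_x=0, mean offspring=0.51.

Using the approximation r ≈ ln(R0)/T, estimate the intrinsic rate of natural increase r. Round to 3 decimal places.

0.850

lx = nx/n0 = nx/1000: 1, 0.8, 0.58, 0.41, 0.25, 0.14, 0.07, 0.02, 0
R0 = Σ lx·mx = 0 + 2.192 + 2.2678 + 1.9188 + 0.9825 + 0.322 + 0.1295 + 0.0288 + 0 = 7.8414
Σ x·lx·mx = 19.0026; T = 19.0026/7.8414 = 2.42337…
r ≈ ln(R0)/T = ln(7.8414)/2.42337… = 0.84982… → 0.850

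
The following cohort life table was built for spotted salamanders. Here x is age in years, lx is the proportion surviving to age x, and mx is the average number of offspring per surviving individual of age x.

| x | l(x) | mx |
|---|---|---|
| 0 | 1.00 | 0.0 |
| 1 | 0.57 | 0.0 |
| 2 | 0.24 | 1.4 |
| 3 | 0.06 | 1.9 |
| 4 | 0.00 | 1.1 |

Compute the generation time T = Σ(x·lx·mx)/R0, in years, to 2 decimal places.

2.25

lx·mx: 0, 0, 0.336, 0.114, 0 → R0 = 0.45
x·lx·mx: 0, 0, 0.672, 0.342, 0 → Σ = 1.014
T = 1.014 / 0.45 = 2.253333… → 2.25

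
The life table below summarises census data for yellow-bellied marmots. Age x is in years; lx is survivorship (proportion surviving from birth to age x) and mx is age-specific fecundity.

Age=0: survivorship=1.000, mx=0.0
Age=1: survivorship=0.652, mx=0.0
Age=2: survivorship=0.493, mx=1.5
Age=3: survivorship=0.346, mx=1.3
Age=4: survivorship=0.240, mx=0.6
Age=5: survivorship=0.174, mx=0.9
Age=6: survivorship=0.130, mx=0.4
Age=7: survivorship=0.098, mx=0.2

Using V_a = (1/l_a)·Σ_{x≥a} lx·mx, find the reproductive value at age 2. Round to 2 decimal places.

lx·mx for x ≥ 2: 0.7395, 0.4498, 0.144, 0.1566, 0.052, 0.0196 → sum = 1.5615
V_2 = 1.5615 / l_2 = 1.5615 / 0.493 = 3.167343… → 3.17

3.17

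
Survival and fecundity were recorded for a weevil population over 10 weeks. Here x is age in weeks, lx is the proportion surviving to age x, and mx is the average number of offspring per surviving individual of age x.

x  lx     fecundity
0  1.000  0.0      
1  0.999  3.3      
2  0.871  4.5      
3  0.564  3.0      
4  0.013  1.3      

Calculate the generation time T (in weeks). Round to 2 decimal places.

lx·mx: 0, 3.2967, 3.9195, 1.692, 0.0169 → R0 = 8.9251
x·lx·mx: 0, 3.2967, 7.839, 5.076, 0.0676 → Σ = 16.2793
T = 16.2793 / 8.9251 = 1.823991… → 1.82

1.82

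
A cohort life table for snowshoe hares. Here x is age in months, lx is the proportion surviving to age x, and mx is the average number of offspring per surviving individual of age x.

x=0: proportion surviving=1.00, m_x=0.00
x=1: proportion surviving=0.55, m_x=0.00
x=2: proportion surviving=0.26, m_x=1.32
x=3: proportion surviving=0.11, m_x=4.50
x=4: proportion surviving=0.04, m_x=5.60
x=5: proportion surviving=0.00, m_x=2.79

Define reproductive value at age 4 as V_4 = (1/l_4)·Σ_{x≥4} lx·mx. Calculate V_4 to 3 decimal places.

5.600

lx·mx for x ≥ 4: 0.224, 0 → sum = 0.224
V_4 = 0.224 / l_4 = 0.224 / 0.04 = 5.6 → 5.600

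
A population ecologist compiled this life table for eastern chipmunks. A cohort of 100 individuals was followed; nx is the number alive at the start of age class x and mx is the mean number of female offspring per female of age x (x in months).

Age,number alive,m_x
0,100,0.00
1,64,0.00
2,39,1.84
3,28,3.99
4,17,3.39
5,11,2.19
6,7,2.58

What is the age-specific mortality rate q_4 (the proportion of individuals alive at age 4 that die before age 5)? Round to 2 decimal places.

lx = nx/n0 = nx/100: 1, 0.64, 0.39, 0.28, 0.17, 0.11, 0.07
q_4 = (l_4 − l_5) / l_4 = (0.17 − 0.11) / 0.17
     = 0.06 / 0.17 = 0.352941… → 0.35

0.35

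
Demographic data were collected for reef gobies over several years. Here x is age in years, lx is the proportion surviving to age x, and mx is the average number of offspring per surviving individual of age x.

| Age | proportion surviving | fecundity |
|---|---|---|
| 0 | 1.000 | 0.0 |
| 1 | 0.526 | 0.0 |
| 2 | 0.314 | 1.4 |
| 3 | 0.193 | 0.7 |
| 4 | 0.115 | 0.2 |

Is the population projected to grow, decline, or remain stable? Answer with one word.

R0 = Σ lx·mx = 0 + 0 + 0.4396 + 0.1351 + 0.023 = 0.5977
R0 < 1, so the population is declining.

declining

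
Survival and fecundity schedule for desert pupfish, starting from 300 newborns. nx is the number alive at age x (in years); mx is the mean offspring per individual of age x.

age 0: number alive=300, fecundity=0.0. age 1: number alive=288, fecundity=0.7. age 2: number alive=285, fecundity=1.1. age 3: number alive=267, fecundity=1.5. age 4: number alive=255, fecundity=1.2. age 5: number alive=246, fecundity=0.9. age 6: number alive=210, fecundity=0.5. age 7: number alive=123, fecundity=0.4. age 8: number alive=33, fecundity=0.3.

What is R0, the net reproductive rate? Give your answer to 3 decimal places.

lx = nx/n0 = nx/300: 1, 0.96, 0.95, 0.89, 0.85, 0.82, 0.7, 0.41, 0.11
lx·mx by age: 0, 0.672, 1.045, 1.335, 1.02, 0.738, 0.35, 0.164, 0.033
R0 = Σ lx·mx = 5.357 → 5.357

5.357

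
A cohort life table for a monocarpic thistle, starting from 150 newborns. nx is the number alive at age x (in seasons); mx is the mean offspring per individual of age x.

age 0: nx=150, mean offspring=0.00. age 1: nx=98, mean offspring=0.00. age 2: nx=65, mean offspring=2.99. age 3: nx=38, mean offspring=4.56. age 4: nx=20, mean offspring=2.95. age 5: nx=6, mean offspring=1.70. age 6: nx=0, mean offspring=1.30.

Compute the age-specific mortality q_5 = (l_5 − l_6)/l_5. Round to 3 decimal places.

1.000

lx = nx/n0 = nx/150: 1, 0.65333…, 0.43333…, 0.25333…, 0.13333…, 0.04, 0
q_5 = (l_5 − l_6) / l_5 = (0.04 − 0) / 0.04
     = 0.04 / 0.04 = 1 → 1.000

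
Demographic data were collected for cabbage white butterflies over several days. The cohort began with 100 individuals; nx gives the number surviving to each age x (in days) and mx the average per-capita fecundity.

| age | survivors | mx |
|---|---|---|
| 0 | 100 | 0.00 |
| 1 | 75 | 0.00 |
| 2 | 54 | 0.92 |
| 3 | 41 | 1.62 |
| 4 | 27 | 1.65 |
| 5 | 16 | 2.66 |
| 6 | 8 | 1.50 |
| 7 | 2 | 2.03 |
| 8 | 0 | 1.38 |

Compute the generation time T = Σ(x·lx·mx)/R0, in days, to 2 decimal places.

lx = nx/n0 = nx/100: 1, 0.75, 0.54, 0.41, 0.27, 0.16, 0.08, 0.02, 0
lx·mx: 0, 0, 0.4968, 0.6642, 0.4455, 0.4256, 0.12, 0.0406, 0 → R0 = 2.1927
x·lx·mx: 0, 0, 0.9936, 1.9926, 1.782, 2.128, 0.72, 0.2842, 0 → Σ = 7.9004
T = 7.9004 / 2.1927 = 3.603046… → 3.60

3.60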